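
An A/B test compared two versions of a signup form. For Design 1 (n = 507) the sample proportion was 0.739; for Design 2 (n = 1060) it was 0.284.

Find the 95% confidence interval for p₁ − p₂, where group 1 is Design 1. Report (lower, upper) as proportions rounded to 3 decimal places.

(0.408, 0.502)

The two standard errors are √(0.7390×0.2610/507) = 0.01950 and √(0.2840×0.7160/1060) = 0.01385.
Because the samples are independent, SE_diff = √(0.01950² + 0.01385²) = 0.02392.
Using z* = 1.960 for 95%, ME = 1.960 × 0.02392 = 0.04688.
p̂₁ − p̂₂ = 0.4550; interval 0.4550 ± 0.04688 gives (0.408, 0.502).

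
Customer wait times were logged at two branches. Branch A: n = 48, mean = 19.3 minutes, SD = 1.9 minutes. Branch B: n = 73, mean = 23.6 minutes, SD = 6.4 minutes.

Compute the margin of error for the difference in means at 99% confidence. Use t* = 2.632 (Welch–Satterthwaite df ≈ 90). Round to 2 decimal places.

2.10

Standard errors of each mean: 1.9/√48 = 0.2742 and 6.4/√73 = 0.7491.
SE(x̄₁ − x̄₂) = √(0.2742² + 0.7491²) = 0.7977 for independent samples with unequal variances.
With t* = 2.632, the margin is 2.632 × 0.7977 = 2.0995.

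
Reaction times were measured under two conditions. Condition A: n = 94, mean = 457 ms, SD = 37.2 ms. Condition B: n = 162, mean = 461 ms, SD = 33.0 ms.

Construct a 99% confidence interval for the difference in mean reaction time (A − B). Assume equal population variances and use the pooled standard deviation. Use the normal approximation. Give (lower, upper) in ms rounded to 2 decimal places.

(-15.56, 7.56)

Pooled variance s_p² = [93·37.2² + 161·33.0²] / (94+162−2) = 1196.9532, so s_p = 34.5970.
SE_diff = s_p·√(1/n₁ + 1/n₂) = 34.5970·√(1/94 + 1/162) = 4.4858.
z* = 2.576; margin = 2.576 × 4.4858 = 11.5554.
Difference = 457 − 461 = -4.0000.
-4.0000 ± 11.5554 → (-15.56, 7.56).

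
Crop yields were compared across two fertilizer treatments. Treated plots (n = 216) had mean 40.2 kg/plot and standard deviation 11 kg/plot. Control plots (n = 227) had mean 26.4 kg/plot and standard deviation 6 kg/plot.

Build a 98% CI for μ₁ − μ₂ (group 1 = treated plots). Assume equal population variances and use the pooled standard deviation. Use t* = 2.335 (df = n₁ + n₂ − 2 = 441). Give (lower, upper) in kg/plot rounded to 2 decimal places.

s_p = √[((n₁−1)s₁² + (n₂−1)s₂²)/(n₁+n₂−2)] = √[(215·11² + 226·6²)/441] = 8.8000.
SE = 8.8000·√(1/216 + 1/227) = 0.8365.
With t* = 2.335, margin = 2.335 × 0.8365 = 1.9532.
x̄₁ − x̄₂ = 40.2 − 26.4 = 13.8000; interval 13.8000 ± 1.9532 = (11.85, 15.75).

(11.85, 15.75)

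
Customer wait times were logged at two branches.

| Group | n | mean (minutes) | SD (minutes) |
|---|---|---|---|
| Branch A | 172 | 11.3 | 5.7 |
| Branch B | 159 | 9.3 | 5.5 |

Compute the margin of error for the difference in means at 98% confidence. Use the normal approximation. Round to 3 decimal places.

1.432

Standard errors of each mean: 5.7/√172 = 0.4346 and 5.5/√159 = 0.4362.
SE(x̄₁ − x̄₂) = √(0.4346² + 0.4362²) = 0.6157 for independent samples with unequal variances.
With z* = 2.326, the margin is 2.326 × 0.6157 = 1.4321.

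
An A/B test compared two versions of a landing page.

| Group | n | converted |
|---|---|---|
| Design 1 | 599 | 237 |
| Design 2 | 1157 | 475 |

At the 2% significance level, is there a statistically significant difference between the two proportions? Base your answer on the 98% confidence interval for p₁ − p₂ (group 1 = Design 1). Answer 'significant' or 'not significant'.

First, p̂₁ = 237/599 = 0.3957; p̂₂ = 475/1157 = 0.4105.
The two standard errors are √(0.3957×0.6043/599) = 0.01998 and √(0.4105×0.5895/1157) = 0.01446.
Because the samples are independent, SE_diff = √(0.01998² + 0.01446²) = 0.02466.
Using z* = 2.326 for 98%, ME = 2.326 × 0.02466 = 0.05736.
p̂₁ − p̂₂ = -0.0148; interval -0.0148 ± 0.05736 gives (-0.07216, 0.04256).
The interval (-0.07216, 0.04256) contains 0, so the difference is not significant.

not significant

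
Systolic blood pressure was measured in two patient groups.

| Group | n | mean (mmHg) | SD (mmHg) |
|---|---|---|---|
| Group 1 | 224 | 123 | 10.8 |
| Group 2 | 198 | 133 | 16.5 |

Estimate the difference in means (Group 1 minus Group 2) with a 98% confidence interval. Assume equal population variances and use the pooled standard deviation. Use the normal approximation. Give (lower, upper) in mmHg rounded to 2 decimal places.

(-13.12, -6.88)

s_p = √[((n₁−1)s₁² + (n₂−1)s₂²)/(n₁+n₂−2)] = √[(223·10.8² + 197·16.5²)/420] = 13.7706.
SE = 13.7706·√(1/224 + 1/198) = 1.3432.
With z* = 2.326, margin = 2.326 × 1.3432 = 3.1243.
x̄₁ − x̄₂ = 123 − 133 = -10.0000; interval -10.0000 ± 3.1243 = (-13.12, -6.88).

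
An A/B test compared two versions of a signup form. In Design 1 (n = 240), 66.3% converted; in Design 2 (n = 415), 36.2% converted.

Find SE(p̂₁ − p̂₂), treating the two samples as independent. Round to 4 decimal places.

0.0386

The two standard errors are √(0.6630×0.3370/240) = 0.03051 and √(0.3620×0.6380/415) = 0.02359.
Because the samples are independent, SE_diff = √(0.03051² + 0.02359²) = 0.03857.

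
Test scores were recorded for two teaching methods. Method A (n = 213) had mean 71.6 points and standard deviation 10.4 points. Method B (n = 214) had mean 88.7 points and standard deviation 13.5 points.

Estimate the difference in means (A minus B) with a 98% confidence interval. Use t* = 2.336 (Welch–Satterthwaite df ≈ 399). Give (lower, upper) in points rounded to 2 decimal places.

(-19.82, -14.38)

Standard errors of each mean: 10.4/√213 = 0.7126 and 13.5/√214 = 0.9228.
SE(x̄₁ − x̄₂) = √(0.7126² + 0.9228²) = 1.1659 for independent samples with unequal variances.
With t* = 2.336, the margin is 2.336 × 1.1659 = 2.7235.
x̄₁ − x̄₂ = 71.6 − 88.7 = -17.1000; the interval is -17.1000 ± 2.7235 = (-19.82, -14.38).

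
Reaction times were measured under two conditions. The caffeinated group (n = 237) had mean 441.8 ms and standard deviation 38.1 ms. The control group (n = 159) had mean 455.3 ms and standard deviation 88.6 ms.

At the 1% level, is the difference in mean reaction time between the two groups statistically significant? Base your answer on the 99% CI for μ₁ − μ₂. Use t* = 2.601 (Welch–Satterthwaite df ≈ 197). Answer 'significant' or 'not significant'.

not significant

SE₁ = s₁/√n₁ = 38.1/√237 = 2.4749; SE₂ = 88.6/√159 = 7.0264.
Independent samples, unequal variances: SE_diff = √(SE₁² + SE₂²) = √(6.12513001 + 49.37029696) = 7.4495.
t* = 2.601, so margin of error = 2.601 × 7.4495 = 19.3761.
Difference in means = 441.8 − 455.3 = -13.5000.
-13.5000 ± 19.3761 → (-32.8761, 5.8761).
The interval (-32.8761, 5.8761) contains 0, so the difference is not significant.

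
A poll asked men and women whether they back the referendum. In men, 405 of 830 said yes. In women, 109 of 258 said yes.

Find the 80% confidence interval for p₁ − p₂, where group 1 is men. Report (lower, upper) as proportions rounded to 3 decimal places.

p̂₁ = 405/830 = 0.4880 and p̂₂ = 109/258 = 0.4225.
SE₁ = √(p̂₁(1−p̂₁)/n₁) = √(0.4880·0.5120/830) = 0.01735; SE₂ = √(0.4225·0.5775/258) = 0.03075.
Independent samples: SE of the difference = √(SE₁² + SE₂²) = √(0.0003010225 + 0.0009455625) = 0.03531.
z* for 80% confidence is 1.282, so the margin of error is 1.282 × 0.03531 = 0.04527.
Point estimate p̂₁ − p̂₂ = 0.4880 − 0.4225 = 0.0655.
0.0655 ± 0.04527 → (0.020, 0.111).

(0.020, 0.111)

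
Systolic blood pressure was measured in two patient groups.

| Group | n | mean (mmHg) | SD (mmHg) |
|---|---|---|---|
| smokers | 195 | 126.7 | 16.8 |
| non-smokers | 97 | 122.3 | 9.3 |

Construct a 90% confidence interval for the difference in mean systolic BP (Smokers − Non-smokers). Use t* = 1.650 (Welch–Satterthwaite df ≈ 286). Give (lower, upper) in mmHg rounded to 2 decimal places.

Standard errors of each mean: 16.8/√195 = 1.2031 and 9.3/√97 = 0.9443.
SE(x̄₁ − x̄₂) = √(1.2031² + 0.9443²) = 1.5294 for independent samples with unequal variances.
With t* = 1.650, the margin is 1.650 × 1.5294 = 2.5235.
x̄₁ − x̄₂ = 126.7 − 122.3 = 4.4000; the interval is 4.4000 ± 2.5235 = (1.88, 6.92).

(1.88, 6.92)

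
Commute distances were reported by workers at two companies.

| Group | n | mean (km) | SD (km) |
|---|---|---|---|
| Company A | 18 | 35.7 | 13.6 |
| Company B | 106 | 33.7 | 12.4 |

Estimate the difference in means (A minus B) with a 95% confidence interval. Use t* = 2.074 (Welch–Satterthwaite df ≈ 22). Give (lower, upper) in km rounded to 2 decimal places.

Standard errors of each mean: 13.6/√18 = 3.2056 and 12.4/√106 = 1.2044.
SE(x̄₁ − x̄₂) = √(3.2056² + 1.2044²) = 3.4244 for independent samples with unequal variances.
With t* = 2.074, the margin is 2.074 × 3.4244 = 7.1022.
x̄₁ − x̄₂ = 35.7 − 33.7 = 2.0000; the interval is 2.0000 ± 7.1022 = (-5.10, 9.10).

(-5.10, 9.10)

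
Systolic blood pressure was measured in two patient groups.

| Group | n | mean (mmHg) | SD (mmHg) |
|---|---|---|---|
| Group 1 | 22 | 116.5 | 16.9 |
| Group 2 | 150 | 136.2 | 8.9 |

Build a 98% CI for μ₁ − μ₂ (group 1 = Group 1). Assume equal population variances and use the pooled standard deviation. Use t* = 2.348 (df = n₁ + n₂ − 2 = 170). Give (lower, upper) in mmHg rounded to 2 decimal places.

(-25.19, -14.21)

s_p = √[((n₁−1)s₁² + (n₂−1)s₂²)/(n₁+n₂−2)] = √[(21·16.9² + 149·8.9²)/170] = 10.2326.
SE = 10.2326·√(1/22 + 1/150) = 2.3361.
With t* = 2.348, margin = 2.348 × 2.3361 = 5.4852.
x̄₁ − x̄₂ = 116.5 − 136.2 = -19.7000; interval -19.7000 ± 5.4852 = (-25.19, -14.21).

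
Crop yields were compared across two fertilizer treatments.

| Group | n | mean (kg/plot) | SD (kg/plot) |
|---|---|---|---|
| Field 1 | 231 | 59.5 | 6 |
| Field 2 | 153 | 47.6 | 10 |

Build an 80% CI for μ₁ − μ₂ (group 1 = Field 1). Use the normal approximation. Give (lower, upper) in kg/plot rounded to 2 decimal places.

Per-group SEs: s₁/√n₁ = 6/√231 = 0.3948, s₂/√n₂ = 10/√153 = 0.8085.
Unpooled SE of the difference: √(0.15586704 + 0.65367225) = 0.8997.
Margin of error = z* · SE = 1.282 × 0.8997 = 1.1534.
x̄₁ − x̄₂ = 59.5 − 47.6 = 11.9000.
CI: 11.9000 ± 1.1534 = (10.75, 13.05).

(10.75, 13.05)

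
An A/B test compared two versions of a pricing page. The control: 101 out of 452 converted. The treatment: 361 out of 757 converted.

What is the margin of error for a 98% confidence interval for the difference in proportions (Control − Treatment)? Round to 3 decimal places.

Sample proportions: 101/452 = 0.2235, 361/757 = 0.4769.
Each SE is √(p̂(1−p̂)/n): √(0.2235·0.7765/452) = 0.01959 and √(0.4769·0.5231/757) = 0.01815.
SE(p̂₁ − p̂₂) = √(SE₁² + SE₂²) = √(0.0003837681 + 0.0003294225) = 0.02671, since the two samples are independent.
At 98% confidence z* = 2.326; margin = 2.326 × 0.02671 = 0.06213.

0.062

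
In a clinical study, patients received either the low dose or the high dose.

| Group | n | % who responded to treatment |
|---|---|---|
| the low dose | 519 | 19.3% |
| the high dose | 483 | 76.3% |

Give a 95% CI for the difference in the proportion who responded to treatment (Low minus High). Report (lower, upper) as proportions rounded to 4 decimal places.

(-0.6209, -0.5191)

Each SE is √(p̂(1−p̂)/n): √(0.1930·0.8070/519) = 0.01732 and √(0.7630·0.2370/483) = 0.01935.
SE(p̂₁ − p̂₂) = √(SE₁² + SE₂²) = √(0.0002999824 + 0.0003744225) = 0.02597, since the two samples are independent.
At 95% confidence z* = 1.960; margin = 1.960 × 0.02597 = 0.05090.
The difference is 0.1930 − 0.7630 = -0.5700, so the interval is -0.5700 ± 0.05090 = (-0.6209, -0.5191).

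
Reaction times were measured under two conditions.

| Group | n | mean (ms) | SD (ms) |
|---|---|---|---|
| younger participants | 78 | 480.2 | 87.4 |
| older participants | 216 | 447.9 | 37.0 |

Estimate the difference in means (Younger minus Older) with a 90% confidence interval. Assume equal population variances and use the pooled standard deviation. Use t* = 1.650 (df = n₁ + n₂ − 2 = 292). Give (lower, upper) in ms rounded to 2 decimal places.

s_p = √[((n₁−1)s₁² + (n₂−1)s₂²)/(n₁+n₂−2)] = √[(77·87.4² + 215·37.0²)/292] = 54.9757.
SE = 54.9757·√(1/78 + 1/216) = 7.2622.
With t* = 1.650, margin = 1.650 × 7.2622 = 11.9826.
x̄₁ − x̄₂ = 480.2 − 447.9 = 32.3000; interval 32.3000 ± 11.9826 = (20.32, 44.28).

(20.32, 44.28)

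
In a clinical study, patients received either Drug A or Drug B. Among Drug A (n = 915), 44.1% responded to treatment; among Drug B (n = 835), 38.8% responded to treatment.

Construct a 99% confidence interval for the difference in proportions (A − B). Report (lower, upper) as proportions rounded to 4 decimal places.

(-0.0076, 0.1136)

Each SE is √(p̂(1−p̂)/n): √(0.4410·0.5590/915) = 0.01641 and √(0.3880·0.6120/835) = 0.01686.
SE(p̂₁ − p̂₂) = √(SE₁² + SE₂²) = √(0.0002692881 + 0.0002842596) = 0.02353, since the two samples are independent.
At 99% confidence z* = 2.576; margin = 2.576 × 0.02353 = 0.06061.
The difference is 0.4410 − 0.3880 = 0.0530, so the interval is 0.0530 ± 0.06061 = (-0.0076, 0.1136).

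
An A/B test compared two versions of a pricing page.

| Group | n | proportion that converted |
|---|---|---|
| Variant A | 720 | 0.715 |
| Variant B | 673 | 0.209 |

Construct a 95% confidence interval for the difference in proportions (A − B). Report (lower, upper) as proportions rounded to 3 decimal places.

SE₁ = √(p̂₁(1−p̂₁)/n₁) = √(0.7150·0.2850/720) = 0.01682; SE₂ = √(0.2090·0.7910/673) = 0.01567.
Independent samples: SE of the difference = √(SE₁² + SE₂²) = √(0.0002829124 + 0.0002455489) = 0.02299.
z* for 95% confidence is 1.960, so the margin of error is 1.960 × 0.02299 = 0.04506.
Point estimate p̂₁ − p̂₂ = 0.7150 − 0.2090 = 0.5060.
0.5060 ± 0.04506 → (0.461, 0.551).

(0.461, 0.551)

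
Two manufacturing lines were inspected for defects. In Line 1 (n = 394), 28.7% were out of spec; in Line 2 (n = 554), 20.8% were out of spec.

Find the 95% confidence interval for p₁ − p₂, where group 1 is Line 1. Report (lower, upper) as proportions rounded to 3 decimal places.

(0.023, 0.135)

Each SE is √(p̂(1−p̂)/n): √(0.2870·0.7130/394) = 0.02279 and √(0.2080·0.7920/554) = 0.01724.
SE(p̂₁ − p̂₂) = √(SE₁² + SE₂²) = √(0.0005193841 + 0.0002972176) = 0.02858, since the two samples are independent.
At 95% confidence z* = 1.960; margin = 1.960 × 0.02858 = 0.05602.
The difference is 0.2870 − 0.2080 = 0.0790, so the interval is 0.0790 ± 0.05602 = (0.023, 0.135).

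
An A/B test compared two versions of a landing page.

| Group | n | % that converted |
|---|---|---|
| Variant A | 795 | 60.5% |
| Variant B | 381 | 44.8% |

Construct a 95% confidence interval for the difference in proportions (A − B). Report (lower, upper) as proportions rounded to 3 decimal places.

(0.097, 0.217)

SE₁ = √(p̂₁(1−p̂₁)/n₁) = √(0.6050·0.3950/795) = 0.01734; SE₂ = √(0.4480·0.5520/381) = 0.02548.
Independent samples: SE of the difference = √(SE₁² + SE₂²) = √(0.0003006756 + 0.0006492304) = 0.03082.
z* for 95% confidence is 1.960, so the margin of error is 1.960 × 0.03082 = 0.06041.
Point estimate p̂₁ − p̂₂ = 0.6050 − 0.4480 = 0.1570.
0.1570 ± 0.06041 → (0.097, 0.217).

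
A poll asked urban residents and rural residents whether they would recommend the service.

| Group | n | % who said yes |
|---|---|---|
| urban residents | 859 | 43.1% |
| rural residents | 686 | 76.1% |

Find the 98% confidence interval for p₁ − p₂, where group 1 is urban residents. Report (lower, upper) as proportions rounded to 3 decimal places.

(-0.385, -0.275)

SE₁ = √(p̂₁(1−p̂₁)/n₁) = √(0.4310·0.5690/859) = 0.01690; SE₂ = √(0.7610·0.2390/686) = 0.01628.
Independent samples: SE of the difference = √(SE₁² + SE₂²) = √(0.00028561 + 0.0002650384) = 0.02347.
z* for 98% confidence is 2.326, so the margin of error is 2.326 × 0.02347 = 0.05459.
Point estimate p̂₁ − p̂₂ = 0.4310 − 0.7610 = -0.3300.
-0.3300 ± 0.05459 → (-0.385, -0.275).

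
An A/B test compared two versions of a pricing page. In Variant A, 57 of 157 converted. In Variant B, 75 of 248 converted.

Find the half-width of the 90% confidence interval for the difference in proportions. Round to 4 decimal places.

p̂₁ = 57/157 = 0.3631 and p̂₂ = 75/248 = 0.3024.
SE₁ = √(p̂₁(1−p̂₁)/n₁) = √(0.3631·0.6369/157) = 0.03838; SE₂ = √(0.3024·0.6976/248) = 0.02917.
Independent samples: SE of the difference = √(SE₁² + SE₂²) = √(0.0014730244 + 0.0008508889) = 0.04821.
z* for 90% confidence is 1.645, so the margin of error is 1.645 × 0.04821 = 0.07931.

0.0793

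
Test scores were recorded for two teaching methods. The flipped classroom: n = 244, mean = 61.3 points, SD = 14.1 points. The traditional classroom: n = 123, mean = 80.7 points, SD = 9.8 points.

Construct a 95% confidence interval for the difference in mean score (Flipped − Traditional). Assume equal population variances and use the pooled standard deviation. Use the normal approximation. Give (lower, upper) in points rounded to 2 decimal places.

s_p = √[((n₁−1)s₁² + (n₂−1)s₂²)/(n₁+n₂−2)] = √[(243·14.1² + 122·9.8²)/365] = 12.8242.
SE = 12.8242·√(1/244 + 1/123) = 1.4181.
With z* = 1.960, margin = 1.960 × 1.4181 = 2.7795.
x̄₁ − x̄₂ = 61.3 − 80.7 = -19.4000; interval -19.4000 ± 2.7795 = (-22.18, -16.62).

(-22.18, -16.62)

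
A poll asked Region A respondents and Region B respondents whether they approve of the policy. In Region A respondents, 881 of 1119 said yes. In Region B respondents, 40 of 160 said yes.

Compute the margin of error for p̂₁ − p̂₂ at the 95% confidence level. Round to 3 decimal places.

Sample proportions: 881/1119 = 0.7873, 40/160 = 0.2500.
Each SE is √(p̂(1−p̂)/n): √(0.7873·0.2127/1119) = 0.01223 and √(0.2500·0.7500/160) = 0.03423.
SE(p̂₁ − p̂₂) = √(SE₁² + SE₂²) = √(0.0001495729 + 0.0011716929) = 0.03635, since the two samples are independent.
At 95% confidence z* = 1.960; margin = 1.960 × 0.03635 = 0.07125.

0.071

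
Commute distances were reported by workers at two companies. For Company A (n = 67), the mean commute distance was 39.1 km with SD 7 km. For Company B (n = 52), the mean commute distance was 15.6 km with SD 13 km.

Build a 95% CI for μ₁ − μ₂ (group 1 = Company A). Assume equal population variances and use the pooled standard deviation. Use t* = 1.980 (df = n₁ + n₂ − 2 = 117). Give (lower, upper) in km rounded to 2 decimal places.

(19.82, 27.18)

s_p = √[((n₁−1)s₁² + (n₂−1)s₂²)/(n₁+n₂−2)] = √[(66·7² + 51·13²)/117] = 10.0652.
SE = 10.0652·√(1/67 + 1/52) = 1.8602.
With t* = 1.980, margin = 1.980 × 1.8602 = 3.6832.
x̄₁ − x̄₂ = 39.1 − 15.6 = 23.5000; interval 23.5000 ± 3.6832 = (19.82, 27.18).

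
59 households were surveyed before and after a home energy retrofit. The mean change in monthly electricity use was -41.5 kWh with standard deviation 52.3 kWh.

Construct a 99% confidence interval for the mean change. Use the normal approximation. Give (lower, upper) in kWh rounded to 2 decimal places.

This is a matched-pairs design, so SE = s_d/√n = 52.3/√59 = 6.8089.
Margin = 2.576 × 6.8089 = 17.5397; the interval is -41.5 ± 17.5397 = (-59.04, -23.96).

(-59.04, -23.96)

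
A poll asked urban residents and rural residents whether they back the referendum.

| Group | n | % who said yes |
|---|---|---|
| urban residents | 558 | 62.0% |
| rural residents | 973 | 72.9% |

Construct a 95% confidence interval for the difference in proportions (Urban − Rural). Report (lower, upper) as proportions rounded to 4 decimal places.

The two standard errors are √(0.6200×0.3800/558) = 0.02055 and √(0.7290×0.2710/973) = 0.01425.
Because the samples are independent, SE_diff = √(0.02055² + 0.01425²) = 0.02501.
Using z* = 1.960 for 95%, ME = 1.960 × 0.02501 = 0.04902.
p̂₁ − p̂₂ = -0.1090; interval -0.1090 ± 0.04902 gives (-0.1580, -0.0600).

(-0.1580, -0.0600)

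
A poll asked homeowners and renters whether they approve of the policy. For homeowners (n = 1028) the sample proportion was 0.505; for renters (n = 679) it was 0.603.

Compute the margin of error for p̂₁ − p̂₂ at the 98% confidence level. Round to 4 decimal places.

0.0568

The two standard errors are √(0.5050×0.4950/1028) = 0.01559 and √(0.6030×0.3970/679) = 0.01878.
Because the samples are independent, SE_diff = √(0.01559² + 0.01878²) = 0.02441.
Using z* = 2.326 for 98%, ME = 2.326 × 0.02441 = 0.05678.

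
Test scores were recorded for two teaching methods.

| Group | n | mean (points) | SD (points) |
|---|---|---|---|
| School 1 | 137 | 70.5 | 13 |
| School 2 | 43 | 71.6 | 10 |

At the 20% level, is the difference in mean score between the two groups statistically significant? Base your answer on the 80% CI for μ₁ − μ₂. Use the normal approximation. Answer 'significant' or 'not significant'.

SE₁ = s₁/√n₁ = 13/√137 = 1.1107; SE₂ = 10/√43 = 1.5250.
Independent samples, unequal variances: SE_diff = √(SE₁² + SE₂²) = √(1.23365449 + 2.325625) = 1.8866.
z* = 1.282, so margin of error = 1.282 × 1.8866 = 2.4186.
Difference in means = 70.5 − 71.6 = -1.1000.
-1.1000 ± 2.4186 → (-3.5186, 1.3186).
The interval (-3.5186, 1.3186) contains 0, so the difference is not significant.

not significant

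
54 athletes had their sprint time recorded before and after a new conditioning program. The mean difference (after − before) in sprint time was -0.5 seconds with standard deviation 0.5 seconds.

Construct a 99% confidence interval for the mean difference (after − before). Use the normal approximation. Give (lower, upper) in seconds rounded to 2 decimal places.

(-0.68, -0.32)

Paired design: SE = s_d/√n = 0.5/√54 = 0.0680.
z* = 2.576; margin of error = 2.576 × 0.0680 = 0.1752.
-0.5 ± 0.1752 → (-0.68, -0.32).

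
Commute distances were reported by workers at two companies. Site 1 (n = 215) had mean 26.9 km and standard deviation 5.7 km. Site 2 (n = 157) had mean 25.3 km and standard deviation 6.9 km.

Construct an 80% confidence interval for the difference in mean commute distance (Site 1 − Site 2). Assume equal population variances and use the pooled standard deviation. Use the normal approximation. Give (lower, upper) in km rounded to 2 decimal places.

Pooled variance s_p² = [214·5.7² + 156·6.9²] / (215+157−2) = 38.8649, so s_p = 6.2342.
SE_diff = s_p·√(1/n₁ + 1/n₂) = 6.2342·√(1/215 + 1/157) = 0.6545.
z* = 1.282; margin = 1.282 × 0.6545 = 0.8391.
Difference = 26.9 − 25.3 = 1.6000.
1.6000 ± 0.8391 → (0.76, 2.44).

(0.76, 2.44)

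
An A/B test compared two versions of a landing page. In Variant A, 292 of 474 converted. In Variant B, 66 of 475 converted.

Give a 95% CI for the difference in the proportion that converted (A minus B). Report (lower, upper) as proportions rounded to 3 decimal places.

(0.423, 0.531)

p̂₁ = 292/474 = 0.6160 and p̂₂ = 66/475 = 0.1389.
SE₁ = √(p̂₁(1−p̂₁)/n₁) = √(0.6160·0.3840/474) = 0.02234; SE₂ = √(0.1389·0.8611/475) = 0.01587.
Independent samples: SE of the difference = √(SE₁² + SE₂²) = √(0.0004990756 + 0.0002518569) = 0.02740.
z* for 95% confidence is 1.960, so the margin of error is 1.960 × 0.02740 = 0.05370.
Point estimate p̂₁ − p̂₂ = 0.6160 − 0.1389 = 0.4771.
0.4771 ± 0.05370 → (0.423, 0.531).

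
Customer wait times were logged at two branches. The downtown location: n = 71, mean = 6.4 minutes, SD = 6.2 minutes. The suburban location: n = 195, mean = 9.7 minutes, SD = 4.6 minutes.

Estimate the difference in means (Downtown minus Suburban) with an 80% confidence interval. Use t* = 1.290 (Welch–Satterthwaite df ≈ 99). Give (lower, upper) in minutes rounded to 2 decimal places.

(-4.34, -2.26)

SE₁ = s₁/√n₁ = 6.2/√71 = 0.7358; SE₂ = 4.6/√195 = 0.3294.
Independent samples, unequal variances: SE_diff = √(SE₁² + SE₂²) = √(0.54140164 + 0.10850436) = 0.8062.
t* = 1.290, so margin of error = 1.290 × 0.8062 = 1.0400.
Difference in means = 6.4 − 9.7 = -3.3000.
-3.3000 ± 1.0400 → (-4.34, -2.26).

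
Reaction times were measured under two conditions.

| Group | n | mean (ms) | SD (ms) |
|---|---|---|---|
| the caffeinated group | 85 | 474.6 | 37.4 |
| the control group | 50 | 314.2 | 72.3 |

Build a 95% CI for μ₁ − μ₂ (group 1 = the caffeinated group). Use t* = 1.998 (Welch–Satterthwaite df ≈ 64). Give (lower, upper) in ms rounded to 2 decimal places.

Standard errors of each mean: 37.4/√85 = 4.0566 and 72.3/√50 = 10.2248.
SE(x̄₁ − x̄₂) = √(4.0566² + 10.2248²) = 11.0001 for independent samples with unequal variances.
With t* = 1.998, the margin is 1.998 × 11.0001 = 21.9782.
x̄₁ − x̄₂ = 474.6 − 314.2 = 160.4000; the interval is 160.4000 ± 21.9782 = (138.42, 182.38).

(138.42, 182.38)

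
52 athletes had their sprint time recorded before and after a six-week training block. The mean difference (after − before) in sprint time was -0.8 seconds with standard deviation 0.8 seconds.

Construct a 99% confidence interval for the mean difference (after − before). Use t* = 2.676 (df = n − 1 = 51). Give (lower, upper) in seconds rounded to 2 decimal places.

(-1.10, -0.50)

This is a matched-pairs design, so SE = s_d/√n = 0.8/√52 = 0.1109.
Margin = 2.676 × 0.1109 = 0.2968; the interval is -0.8 ± 0.2968 = (-1.10, -0.50).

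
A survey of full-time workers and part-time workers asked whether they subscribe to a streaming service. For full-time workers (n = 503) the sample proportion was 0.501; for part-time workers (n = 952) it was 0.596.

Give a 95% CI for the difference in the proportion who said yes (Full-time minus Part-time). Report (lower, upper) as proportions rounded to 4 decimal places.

SE₁ = √(p̂₁(1−p̂₁)/n₁) = √(0.5010·0.4990/503) = 0.02229; SE₂ = √(0.5960·0.4040/952) = 0.01590.
Independent samples: SE of the difference = √(SE₁² + SE₂²) = √(0.0004968441 + 0.00025281) = 0.02738.
z* for 95% confidence is 1.960, so the margin of error is 1.960 × 0.02738 = 0.05366.
Point estimate p̂₁ − p̂₂ = 0.5010 − 0.5960 = -0.0950.
-0.0950 ± 0.05366 → (-0.1487, -0.0413).

(-0.1487, -0.0413)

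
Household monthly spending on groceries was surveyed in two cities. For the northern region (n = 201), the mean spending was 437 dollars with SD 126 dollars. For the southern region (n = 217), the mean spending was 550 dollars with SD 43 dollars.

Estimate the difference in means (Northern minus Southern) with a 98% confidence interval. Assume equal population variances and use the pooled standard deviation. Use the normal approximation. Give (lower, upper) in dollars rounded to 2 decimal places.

(-134.11, -91.89)

s_p = √[((n₁−1)s₁² + (n₂−1)s₂²)/(n₁+n₂−2)] = √[(200·126² + 216·43²)/416] = 92.6971.
SE = 92.6971·√(1/201 + 1/217) = 9.0746.
With z* = 2.326, margin = 2.326 × 9.0746 = 21.1075.
x̄₁ − x̄₂ = 437 − 550 = -113.0000; interval -113.0000 ± 21.1075 = (-134.11, -91.89).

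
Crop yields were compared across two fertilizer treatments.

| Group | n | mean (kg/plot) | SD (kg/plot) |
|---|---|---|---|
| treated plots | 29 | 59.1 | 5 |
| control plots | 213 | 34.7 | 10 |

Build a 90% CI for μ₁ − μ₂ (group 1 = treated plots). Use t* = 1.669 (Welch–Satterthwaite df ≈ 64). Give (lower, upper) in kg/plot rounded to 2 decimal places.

(22.47, 26.33)

Standard errors of each mean: 5/√29 = 0.9285 and 10/√213 = 0.6852.
SE(x̄₁ − x̄₂) = √(0.9285² + 0.6852²) = 1.1540 for independent samples with unequal variances.
With t* = 1.669, the margin is 1.669 × 1.1540 = 1.9260.
x̄₁ − x̄₂ = 59.1 − 34.7 = 24.4000; the interval is 24.4000 ± 1.9260 = (22.47, 26.33).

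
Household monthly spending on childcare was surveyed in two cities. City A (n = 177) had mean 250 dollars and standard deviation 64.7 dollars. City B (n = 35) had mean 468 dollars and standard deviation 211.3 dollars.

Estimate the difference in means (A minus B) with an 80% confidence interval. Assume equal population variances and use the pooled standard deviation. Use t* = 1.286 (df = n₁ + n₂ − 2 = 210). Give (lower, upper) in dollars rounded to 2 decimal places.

s_p = √[((n₁−1)s₁² + (n₂−1)s₂²)/(n₁+n₂−2)] = √[(176·64.7² + 34·211.3²)/210] = 103.6196.
SE = 103.6196·√(1/177 + 1/35) = 19.1685.
With t* = 1.286, margin = 1.286 × 19.1685 = 24.6507.
x̄₁ − x̄₂ = 250 − 468 = -218.0000; interval -218.0000 ± 24.6507 = (-242.65, -193.35).

(-242.65, -193.35)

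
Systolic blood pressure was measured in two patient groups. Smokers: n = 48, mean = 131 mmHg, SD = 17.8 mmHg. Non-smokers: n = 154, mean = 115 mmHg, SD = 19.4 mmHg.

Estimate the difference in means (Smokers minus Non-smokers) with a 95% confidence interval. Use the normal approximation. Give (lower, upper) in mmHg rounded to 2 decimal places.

Standard errors of each mean: 17.8/√48 = 2.5692 and 19.4/√154 = 1.5633.
SE(x̄₁ − x̄₂) = √(2.5692² + 1.5633²) = 3.0074 for independent samples with unequal variances.
With z* = 1.960, the margin is 1.960 × 3.0074 = 5.8945.
x̄₁ − x̄₂ = 131 − 115 = 16.0000; the interval is 16.0000 ± 5.8945 = (10.11, 21.89).

(10.11, 21.89)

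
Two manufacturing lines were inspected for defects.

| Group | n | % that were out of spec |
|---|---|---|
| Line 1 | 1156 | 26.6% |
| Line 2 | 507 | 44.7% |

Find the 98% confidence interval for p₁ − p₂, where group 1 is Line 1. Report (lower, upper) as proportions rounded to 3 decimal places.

SE₁ = √(p̂₁(1−p̂₁)/n₁) = √(0.2660·0.7340/1156) = 0.01300; SE₂ = √(0.4470·0.5530/507) = 0.02208.
Independent samples: SE of the difference = √(SE₁² + SE₂²) = √(0.000169 + 0.0004875264) = 0.02562.
z* for 98% confidence is 2.326, so the margin of error is 2.326 × 0.02562 = 0.05959.
Point estimate p̂₁ − p̂₂ = 0.2660 − 0.4470 = -0.1810.
-0.1810 ± 0.05959 → (-0.241, -0.121).

(-0.241, -0.121)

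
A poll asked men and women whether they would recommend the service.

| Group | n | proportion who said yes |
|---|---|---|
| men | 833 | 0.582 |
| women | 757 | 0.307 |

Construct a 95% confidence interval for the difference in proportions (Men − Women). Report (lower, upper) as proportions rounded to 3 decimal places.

The two standard errors are √(0.5820×0.4180/833) = 0.01709 and √(0.3070×0.6930/757) = 0.01676.
Because the samples are independent, SE_diff = √(0.01709² + 0.01676²) = 0.02394.
Using z* = 1.960 for 95%, ME = 1.960 × 0.02394 = 0.04692.
p̂₁ − p̂₂ = 0.2750; interval 0.2750 ± 0.04692 gives (0.228, 0.322).

(0.228, 0.322)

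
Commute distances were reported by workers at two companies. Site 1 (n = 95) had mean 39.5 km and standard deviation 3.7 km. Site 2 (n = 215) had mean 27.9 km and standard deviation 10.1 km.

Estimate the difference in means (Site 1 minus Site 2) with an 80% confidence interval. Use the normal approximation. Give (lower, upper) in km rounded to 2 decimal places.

SE₁ = s₁/√n₁ = 3.7/√95 = 0.3796; SE₂ = 10.1/√215 = 0.6888.
Independent samples, unequal variances: SE_diff = √(SE₁² + SE₂²) = √(0.14409616 + 0.47444544) = 0.7865.
z* = 1.282, so margin of error = 1.282 × 0.7865 = 1.0083.
Difference in means = 39.5 − 27.9 = 11.6000.
11.6000 ± 1.0083 → (10.59, 12.61).

(10.59, 12.61)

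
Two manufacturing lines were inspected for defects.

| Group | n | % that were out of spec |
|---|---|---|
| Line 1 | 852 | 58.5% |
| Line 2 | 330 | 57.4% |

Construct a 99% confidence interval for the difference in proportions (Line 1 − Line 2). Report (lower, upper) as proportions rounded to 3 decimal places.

(-0.072, 0.094)

SE₁ = √(p̂₁(1−p̂₁)/n₁) = √(0.5850·0.4150/852) = 0.01688; SE₂ = √(0.5740·0.4260/330) = 0.02722.
Independent samples: SE of the difference = √(SE₁² + SE₂²) = √(0.0002849344 + 0.0007409284) = 0.03203.
z* for 99% confidence is 2.576, so the margin of error is 2.576 × 0.03203 = 0.08251.
Point estimate p̂₁ − p̂₂ = 0.5850 − 0.5740 = 0.0110.
0.0110 ± 0.08251 → (-0.072, 0.094).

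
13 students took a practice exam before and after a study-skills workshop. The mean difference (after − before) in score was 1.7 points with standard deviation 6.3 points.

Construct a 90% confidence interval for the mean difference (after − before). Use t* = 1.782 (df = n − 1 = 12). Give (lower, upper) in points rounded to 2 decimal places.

This is a matched-pairs design, so SE = s_d/√n = 6.3/√13 = 1.7473.
Margin = 1.782 × 1.7473 = 3.1137; the interval is 1.7 ± 3.1137 = (-1.41, 4.81).

(-1.41, 4.81)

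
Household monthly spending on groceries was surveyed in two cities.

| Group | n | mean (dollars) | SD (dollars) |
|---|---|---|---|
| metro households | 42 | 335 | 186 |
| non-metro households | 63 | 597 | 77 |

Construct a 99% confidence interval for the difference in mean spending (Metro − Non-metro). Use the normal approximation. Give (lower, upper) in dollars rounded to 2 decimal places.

(-340.04, -183.96)

SE₁ = s₁/√n₁ = 186/√42 = 28.7004; SE₂ = 77/√63 = 9.7011.
Independent samples, unequal variances: SE_diff = √(SE₁² + SE₂²) = √(823.71296016 + 94.11134121) = 30.2956.
z* = 2.576, so margin of error = 2.576 × 30.2956 = 78.0415.
Difference in means = 335 − 597 = -262.0000.
-262.0000 ± 78.0415 → (-340.04, -183.96).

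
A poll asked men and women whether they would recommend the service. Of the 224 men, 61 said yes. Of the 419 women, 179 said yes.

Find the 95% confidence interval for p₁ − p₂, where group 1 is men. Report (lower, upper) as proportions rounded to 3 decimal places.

First, p̂₁ = 61/224 = 0.2723; p̂₂ = 179/419 = 0.4272.
The two standard errors are √(0.2723×0.7277/224) = 0.02974 and √(0.4272×0.5728/419) = 0.02417.
Because the samples are independent, SE_diff = √(0.02974² + 0.02417²) = 0.03832.
Using z* = 1.960 for 95%, ME = 1.960 × 0.03832 = 0.07511.
p̂₁ − p̂₂ = -0.1549; interval -0.1549 ± 0.07511 gives (-0.230, -0.080).

(-0.230, -0.080)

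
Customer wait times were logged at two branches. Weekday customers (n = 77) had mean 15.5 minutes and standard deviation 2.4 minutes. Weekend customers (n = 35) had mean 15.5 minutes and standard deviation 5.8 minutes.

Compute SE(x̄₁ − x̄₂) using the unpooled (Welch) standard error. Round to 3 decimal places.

1.018

SE₁ = s₁/√n₁ = 2.4/√77 = 0.2735; SE₂ = 5.8/√35 = 0.9804.
Independent samples, unequal variances: SE_diff = √(SE₁² + SE₂²) = √(0.07480225 + 0.96118416) = 1.0178.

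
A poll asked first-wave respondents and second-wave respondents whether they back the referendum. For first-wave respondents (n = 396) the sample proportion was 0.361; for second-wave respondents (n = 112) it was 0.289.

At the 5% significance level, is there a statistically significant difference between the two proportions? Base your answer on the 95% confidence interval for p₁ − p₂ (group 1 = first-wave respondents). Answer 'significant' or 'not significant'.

SE₁ = √(p̂₁(1−p̂₁)/n₁) = √(0.3610·0.6390/396) = 0.02414; SE₂ = √(0.2890·0.7110/112) = 0.04283.
Independent samples: SE of the difference = √(SE₁² + SE₂²) = √(0.0005827396 + 0.0018344089) = 0.04916.
z* for 95% confidence is 1.960, so the margin of error is 1.960 × 0.04916 = 0.09635.
Point estimate p̂₁ − p̂₂ = 0.3610 − 0.2890 = 0.0720.
0.0720 ± 0.09635 → (-0.02435, 0.16835).
The interval (-0.02435, 0.16835) contains 0, so the difference is not significant.

not significant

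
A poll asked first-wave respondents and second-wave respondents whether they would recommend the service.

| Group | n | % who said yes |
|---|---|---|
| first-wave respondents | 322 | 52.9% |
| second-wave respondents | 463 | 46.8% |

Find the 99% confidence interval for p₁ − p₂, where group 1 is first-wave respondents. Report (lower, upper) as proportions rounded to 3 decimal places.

(-0.032, 0.154)

The two standard errors are √(0.5290×0.4710/322) = 0.02782 and √(0.4680×0.5320/463) = 0.02319.
Because the samples are independent, SE_diff = √(0.02782² + 0.02319²) = 0.03622.
Using z* = 2.576 for 99%, ME = 2.576 × 0.03622 = 0.09330.
p̂₁ − p̂₂ = 0.0610; interval 0.0610 ± 0.09330 gives (-0.032, 0.154).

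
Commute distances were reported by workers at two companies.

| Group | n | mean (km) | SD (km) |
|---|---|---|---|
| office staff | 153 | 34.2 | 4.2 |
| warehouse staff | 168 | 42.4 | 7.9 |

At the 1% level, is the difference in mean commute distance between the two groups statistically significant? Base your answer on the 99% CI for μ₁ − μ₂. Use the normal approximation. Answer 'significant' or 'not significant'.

Standard errors of each mean: 4.2/√153 = 0.3395 and 7.9/√168 = 0.6095.
SE(x̄₁ − x̄₂) = √(0.3395² + 0.6095²) = 0.6977 for independent samples with unequal variances.
With z* = 2.576, the margin is 2.576 × 0.6977 = 1.7973.
x̄₁ − x̄₂ = 34.2 − 42.4 = -8.2000; the interval is -8.2000 ± 1.7973 = (-9.9973, -6.4027).
The interval (-9.9973, -6.4027) does not contain 0, so the difference is significant.

significant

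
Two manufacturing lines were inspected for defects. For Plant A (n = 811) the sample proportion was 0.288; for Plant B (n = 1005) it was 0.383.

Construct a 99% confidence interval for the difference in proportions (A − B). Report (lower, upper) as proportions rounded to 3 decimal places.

The two standard errors are √(0.2880×0.7120/811) = 0.01590 and √(0.3830×0.6170/1005) = 0.01533.
Because the samples are independent, SE_diff = √(0.01590² + 0.01533²) = 0.02209.
Using z* = 2.576 for 99%, ME = 2.576 × 0.02209 = 0.05690.
p̂₁ − p̂₂ = -0.0950; interval -0.0950 ± 0.05690 gives (-0.152, -0.038).

(-0.152, -0.038)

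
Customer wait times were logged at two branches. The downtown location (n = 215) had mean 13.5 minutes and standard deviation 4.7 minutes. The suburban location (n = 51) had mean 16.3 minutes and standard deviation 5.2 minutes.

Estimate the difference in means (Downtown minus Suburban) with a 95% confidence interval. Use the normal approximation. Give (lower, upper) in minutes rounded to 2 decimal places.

(-4.36, -1.24)

Standard errors of each mean: 4.7/√215 = 0.3205 and 5.2/√51 = 0.7281.
SE(x̄₁ − x̄₂) = √(0.3205² + 0.7281²) = 0.7955 for independent samples with unequal variances.
With z* = 1.960, the margin is 1.960 × 0.7955 = 1.5592.
x̄₁ − x̄₂ = 13.5 − 16.3 = -2.8000; the interval is -2.8000 ± 1.5592 = (-4.36, -1.24).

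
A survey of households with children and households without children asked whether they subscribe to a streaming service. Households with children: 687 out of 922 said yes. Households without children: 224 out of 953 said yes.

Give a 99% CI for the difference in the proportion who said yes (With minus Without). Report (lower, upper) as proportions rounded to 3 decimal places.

Sample proportions: 687/922 = 0.7451, 224/953 = 0.2350.
Each SE is √(p̂(1−p̂)/n): √(0.7451·0.2549/922) = 0.01435 and √(0.2350·0.7650/953) = 0.01373.
SE(p̂₁ − p̂₂) = √(SE₁² + SE₂²) = √(0.0002059225 + 0.0001885129) = 0.01986, since the two samples are independent.
At 99% confidence z* = 2.576; margin = 2.576 × 0.01986 = 0.05116.
The difference is 0.7451 − 0.2350 = 0.5101, so the interval is 0.5101 ± 0.05116 = (0.459, 0.561).

(0.459, 0.561)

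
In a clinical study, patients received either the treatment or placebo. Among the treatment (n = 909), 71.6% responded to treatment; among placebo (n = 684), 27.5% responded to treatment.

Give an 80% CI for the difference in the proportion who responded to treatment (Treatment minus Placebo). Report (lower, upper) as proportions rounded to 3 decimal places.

Each SE is √(p̂(1−p̂)/n): √(0.7160·0.2840/909) = 0.01496 and √(0.2750·0.7250/684) = 0.01707.
SE(p̂₁ − p̂₂) = √(SE₁² + SE₂²) = √(0.0002238016 + 0.0002913849) = 0.02270, since the two samples are independent.
At 80% confidence z* = 1.282; margin = 1.282 × 0.02270 = 0.02910.
The difference is 0.7160 − 0.2750 = 0.4410, so the interval is 0.4410 ± 0.02910 = (0.412, 0.470).

(0.412, 0.470)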